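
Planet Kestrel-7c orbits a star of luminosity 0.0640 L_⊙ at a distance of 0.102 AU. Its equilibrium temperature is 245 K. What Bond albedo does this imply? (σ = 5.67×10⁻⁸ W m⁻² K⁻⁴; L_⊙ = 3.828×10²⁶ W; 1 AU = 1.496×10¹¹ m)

d = 0.102 AU = 1.53×10¹⁰ m.
L = 0.0640 × 3.828×10²⁶ = 2.45×10²⁵ W.
Flux: S = L/(4πd²) = 2.45×10²⁵/(4π×(1.53×10¹⁰)²) = 8370 W m⁻².
From T_eq⁴ = S(1−A)/(4σ): 1−A = 4σT_eq⁴/S.
1−A = 4 × 5.67×10⁻⁸ × (245)⁴ / 8370 = 0.098.

A ≈ 0.90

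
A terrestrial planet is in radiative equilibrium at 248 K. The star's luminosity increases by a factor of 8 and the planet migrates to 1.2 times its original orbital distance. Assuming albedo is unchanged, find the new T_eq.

T_eq ∝ L^(1/4) · d^(−1/2).
T′ = 248 × 8^(1/4) / 1.2^(1/2) = 381 K.

T_eq ≈ 381 K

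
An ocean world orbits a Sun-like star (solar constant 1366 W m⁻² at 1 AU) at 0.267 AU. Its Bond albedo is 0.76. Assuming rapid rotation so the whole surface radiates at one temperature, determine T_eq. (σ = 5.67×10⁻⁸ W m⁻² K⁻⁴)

Flux at 0.267 AU: S = 1366/0.267² = 1.92×10⁴ W m⁻².
Energy balance: absorbed = emitted ⇒ πR²·S(1−A) = 4πR²·σT_eq⁴, so T_eq⁴ = S(1−A)/(4σ).
T_eq = [1.92×10⁴ × 0.24 / (4 × 5.67×10⁻⁸)]^(1/4) = (2.03×10¹⁰)^(1/4) = 377 K.

T_eq ≈ 377 K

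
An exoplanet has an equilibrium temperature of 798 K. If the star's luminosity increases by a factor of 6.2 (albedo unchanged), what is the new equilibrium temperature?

T_eq ≈ 1260 K

T_eq ∝ L^(1/4) · d^(−1/2).
T′ = 798 × 6.2^(1/4) = 1260 K.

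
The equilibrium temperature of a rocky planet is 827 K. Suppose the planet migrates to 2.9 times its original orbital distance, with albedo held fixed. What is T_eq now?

T_eq ∝ L^(1/4) · d^(−1/2).
T′ = 827 / 2.9^(1/2) = 486 K.

T_eq ≈ 486 K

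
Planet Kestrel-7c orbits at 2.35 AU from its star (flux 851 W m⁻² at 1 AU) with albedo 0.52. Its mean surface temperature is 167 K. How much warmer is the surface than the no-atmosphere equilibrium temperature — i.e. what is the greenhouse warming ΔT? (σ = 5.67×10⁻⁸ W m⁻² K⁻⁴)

S = 851/2.35² = 154.1 W m⁻².
T_eq = [S(1−A)/(4σ)]^(1/4) = [154.1×0.48/(4×5.67×10⁻⁸)]^(1/4) = 134.4 K.
ΔT = T_surf − T_eq = 167 − 134.4.

ΔT ≈ 32.6 K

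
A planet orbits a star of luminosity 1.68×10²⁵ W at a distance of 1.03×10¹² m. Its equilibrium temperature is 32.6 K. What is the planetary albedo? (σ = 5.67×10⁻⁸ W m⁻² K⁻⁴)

Flux: S = L/(4πd²) = 1.68×10²⁵/(4π×(1.03×10¹²)²) = 1.26 W m⁻².
From T_eq⁴ = S(1−A)/(4σ): 1−A = 4σT_eq⁴/S.
1−A = 4 × 5.67×10⁻⁸ × (32.6)⁴ / 1.26 = 0.203.

A ≈ 0.80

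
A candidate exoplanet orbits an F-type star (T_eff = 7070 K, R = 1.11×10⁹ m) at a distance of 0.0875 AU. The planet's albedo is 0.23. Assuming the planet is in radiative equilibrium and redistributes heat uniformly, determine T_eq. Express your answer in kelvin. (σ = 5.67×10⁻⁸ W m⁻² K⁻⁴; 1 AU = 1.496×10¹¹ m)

d = 0.0875 AU = 1.31×10¹⁰ m.
L = 4πR_⋆²σT_⋆⁴ = 4π(1.11×10⁹)² × 5.67×10⁻⁸ × (7070)⁴ = 2.19×10²⁷ W.
S = L/(4πd²) = 1.02×10⁶ W m⁻².
Energy balance: absorbed = emitted ⇒ πR²·S(1−A) = 4πR²·σT_eq⁴, so T_eq⁴ = S(1−A)/(4σ).
T_eq = [1.02×10⁶ × 0.77 / (4 × 5.67×10⁻⁸)]^(1/4) = (3.46×10¹²)^(1/4) = 1360 K.

T_eq ≈ 1360 K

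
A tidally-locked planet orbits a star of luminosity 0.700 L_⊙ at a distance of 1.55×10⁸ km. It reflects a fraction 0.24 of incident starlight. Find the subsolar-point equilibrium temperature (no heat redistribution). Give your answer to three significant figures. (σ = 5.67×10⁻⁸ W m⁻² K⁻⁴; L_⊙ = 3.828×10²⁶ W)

d = 1.55×10⁸ km = 1.55×10¹¹ m.
L = 0.700 × 3.828×10²⁶ = 2.68×10²⁶ W.
Flux: S = L/(4πd²) = 2.68×10²⁶/(4π×(1.55×10¹¹)²) = 888 W m⁻².
At the subsolar point the surface absorbs S(1−A) and emits σT⁴ per unit area — no factor of 4, since only the local patch is in balance.
T = [888 × 0.76 / 5.67×10⁻⁸]^(1/4) = (1.19×10¹⁰)^(1/4) = 330 K.

T_ss ≈ 330 K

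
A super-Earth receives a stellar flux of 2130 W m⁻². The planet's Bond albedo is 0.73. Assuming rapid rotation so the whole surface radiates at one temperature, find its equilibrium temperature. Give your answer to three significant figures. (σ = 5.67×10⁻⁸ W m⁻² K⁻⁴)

T_eq ≈ 224 K

Energy balance: absorbed = emitted ⇒ πR²·S(1−A) = 4πR²·σT_eq⁴, so T_eq⁴ = S(1−A)/(4σ).
T_eq = [2130 × 0.27 / (4 × 5.67×10⁻⁸)]^(1/4) = (2.54×10⁹)^(1/4) = 224 K.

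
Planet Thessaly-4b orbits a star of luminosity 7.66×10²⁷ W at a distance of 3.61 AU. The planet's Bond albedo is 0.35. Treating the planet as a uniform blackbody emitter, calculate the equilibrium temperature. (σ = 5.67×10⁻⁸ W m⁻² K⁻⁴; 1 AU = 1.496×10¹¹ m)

d = 3.61 AU = 5.40×10¹¹ m.
Flux: S = L/(4πd²) = 7.66×10²⁷/(4π×(5.40×10¹¹)²) = 2090 W m⁻².
Energy balance: absorbed = emitted ⇒ πR²·S(1−A) = 4πR²·σT_eq⁴, so T_eq⁴ = S(1−A)/(4σ).
T_eq = [2090 × 0.65 / (4 × 5.67×10⁻⁸)]^(1/4) = (5.99×10⁹)^(1/4) = 278 K.

T_eq ≈ 278 K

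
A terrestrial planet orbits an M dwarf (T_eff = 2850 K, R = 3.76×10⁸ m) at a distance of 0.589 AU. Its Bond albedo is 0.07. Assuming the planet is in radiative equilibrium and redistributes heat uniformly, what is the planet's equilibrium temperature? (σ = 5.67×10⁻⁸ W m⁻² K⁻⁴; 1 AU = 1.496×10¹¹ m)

d = 0.589 AU = 8.81×10¹⁰ m.
L = 4πR_⋆²σT_⋆⁴ = 4π(3.76×10⁸)² × 5.67×10⁻⁸ × (2850)⁴ = 6.65×10²⁴ W.
S = L/(4πd²) = 68.1 W m⁻².
Energy balance: absorbed = emitted ⇒ πR²·S(1−A) = 4πR²·σT_eq⁴, so T_eq⁴ = S(1−A)/(4σ).
T_eq = [68.1 × 0.93 / (4 × 5.67×10⁻⁸)]^(1/4) = (2.79×10⁸)^(1/4) = 129 K.

T_eq ≈ 129 K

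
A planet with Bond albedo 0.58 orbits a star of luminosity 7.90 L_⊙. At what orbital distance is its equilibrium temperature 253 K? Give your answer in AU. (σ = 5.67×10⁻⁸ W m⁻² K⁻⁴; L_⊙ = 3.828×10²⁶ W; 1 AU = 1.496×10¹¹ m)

d ≈ 2.20 AU

L = 7.90 × 3.828×10²⁶ = 3.02×10²⁷ W.
From T_eq⁴ = L(1−A)/(16πσd²): d = √[L(1−A)/(16πσT_eq⁴)].
d = √[3.02×10²⁷ × 0.42 / (16π × 5.67×10⁻⁸ × (253)⁴)] = 3.30×10¹¹ m = 2.20 AU.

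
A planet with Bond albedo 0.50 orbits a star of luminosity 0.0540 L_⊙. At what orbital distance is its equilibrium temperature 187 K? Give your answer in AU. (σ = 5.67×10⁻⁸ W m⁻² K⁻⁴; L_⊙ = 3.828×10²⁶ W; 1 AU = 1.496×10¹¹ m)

L = 0.0540 × 3.828×10²⁶ = 2.07×10²⁵ W.
From T_eq⁴ = L(1−A)/(16πσd²): d = √[L(1−A)/(16πσT_eq⁴)].
d = √[2.07×10²⁵ × 0.50 / (16π × 5.67×10⁻⁸ × (187)⁴)] = 5.45×10¹⁰ m = 0.364 AU.

d ≈ 0.364 AU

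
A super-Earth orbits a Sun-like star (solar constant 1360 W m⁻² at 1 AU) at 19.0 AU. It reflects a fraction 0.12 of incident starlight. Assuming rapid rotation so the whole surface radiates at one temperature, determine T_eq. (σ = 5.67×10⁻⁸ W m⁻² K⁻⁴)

T_eq ≈ 61.8 K

Flux at 19.0 AU: S = 1360/19.0² = 3.77 W m⁻².
Energy balance: absorbed = emitted ⇒ πR²·S(1−A) = 4πR²·σT_eq⁴, so T_eq⁴ = S(1−A)/(4σ).
T_eq = [3.77 × 0.88 / (4 × 5.67×10⁻⁸)]^(1/4) = (1.46×10⁷)^(1/4) = 61.8 K.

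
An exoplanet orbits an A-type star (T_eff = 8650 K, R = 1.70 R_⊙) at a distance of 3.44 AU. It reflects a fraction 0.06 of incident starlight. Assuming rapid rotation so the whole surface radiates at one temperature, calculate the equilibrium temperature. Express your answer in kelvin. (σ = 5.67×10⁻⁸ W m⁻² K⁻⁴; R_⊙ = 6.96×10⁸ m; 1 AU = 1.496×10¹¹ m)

T_eq ≈ 289 K

R_⋆ = 1.70 × 6.96×10⁸ = 1.18×10⁹ m.
d = 3.44 AU = 5.15×10¹¹ m.
L = 4πR_⋆²σT_⋆⁴ = 4π(1.18×10⁹)² × 5.67×10⁻⁸ × (8650)⁴ = 5.58×10²⁷ W.
S = L/(4πd²) = 1680 W m⁻².
Energy balance: absorbed = emitted ⇒ πR²·S(1−A) = 4πR²·σT_eq⁴, so T_eq⁴ = S(1−A)/(4σ).
T_eq = [1680 × 0.94 / (4 × 5.67×10⁻⁸)]^(1/4) = (6.95×10⁹)^(1/4) = 289 K.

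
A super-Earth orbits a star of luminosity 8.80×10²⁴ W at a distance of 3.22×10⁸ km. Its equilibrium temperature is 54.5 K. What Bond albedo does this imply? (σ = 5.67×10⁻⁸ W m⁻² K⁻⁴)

A ≈ 0.70

d = 3.22×10⁸ km = 3.22×10¹¹ m.
Flux: S = L/(4πd²) = 8.80×10²⁴/(4π×(3.22×10¹¹)²) = 6.75 W m⁻².
From T_eq⁴ = S(1−A)/(4σ): 1−A = 4σT_eq⁴/S.
1−A = 4 × 5.67×10⁻⁸ × (54.5)⁴ / 6.75 = 0.296.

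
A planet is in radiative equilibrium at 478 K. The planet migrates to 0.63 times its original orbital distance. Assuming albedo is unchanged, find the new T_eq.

T_eq ≈ 602 K

T_eq ∝ L^(1/4) · d^(−1/2).
T′ = 478 / 0.63^(1/2) = 602 K.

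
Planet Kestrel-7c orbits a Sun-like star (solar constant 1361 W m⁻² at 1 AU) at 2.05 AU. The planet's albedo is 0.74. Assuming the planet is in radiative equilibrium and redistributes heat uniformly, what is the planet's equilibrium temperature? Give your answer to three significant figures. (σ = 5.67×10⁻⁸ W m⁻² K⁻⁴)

T_eq ≈ 139 K

Flux at 2.05 AU: S = 1361/2.05² = 324 W m⁻².
Energy balance: absorbed = emitted ⇒ πR²·S(1−A) = 4πR²·σT_eq⁴, so T_eq⁴ = S(1−A)/(4σ).
T_eq = [324 × 0.26 / (4 × 5.67×10⁻⁸)]^(1/4) = (3.71×10⁸)^(1/4) = 139 K.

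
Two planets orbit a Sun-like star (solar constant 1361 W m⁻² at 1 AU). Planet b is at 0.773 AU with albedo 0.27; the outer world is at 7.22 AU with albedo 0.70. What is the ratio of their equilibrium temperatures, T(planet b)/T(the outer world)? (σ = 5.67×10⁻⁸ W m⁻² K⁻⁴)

T_eq = [S₀(1−A)/(4σd²)]^(1/4), so T ∝ (1−A)^(1/4) / √d.
T₁ = [1361×0.73/(4×5.67×10⁻⁸×0.773²)]^(1/4) = 292.61 K.
T₂ = [1361×0.30/(4×5.67×10⁻⁸×7.22²)]^(1/4) = 76.66 K.

T₁/T₂ ≈ 3.817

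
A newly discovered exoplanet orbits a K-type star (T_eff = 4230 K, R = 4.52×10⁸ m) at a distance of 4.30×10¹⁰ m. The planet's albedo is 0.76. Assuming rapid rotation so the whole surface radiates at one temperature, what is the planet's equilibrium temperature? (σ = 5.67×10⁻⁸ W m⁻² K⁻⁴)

L = 4πR_⋆²σT_⋆⁴ = 4π(4.52×10⁸)² × 5.67×10⁻⁸ × (4230)⁴ = 4.66×10²⁵ W.
S = L/(4πd²) = 2010 W m⁻².
Energy balance: absorbed = emitted ⇒ πR²·S(1−A) = 4πR²·σT_eq⁴, so T_eq⁴ = S(1−A)/(4σ).
T_eq = [2010 × 0.24 / (4 × 5.67×10⁻⁸)]^(1/4) = (2.12×10⁹)^(1/4) = 215 K.

T_eq ≈ 215 K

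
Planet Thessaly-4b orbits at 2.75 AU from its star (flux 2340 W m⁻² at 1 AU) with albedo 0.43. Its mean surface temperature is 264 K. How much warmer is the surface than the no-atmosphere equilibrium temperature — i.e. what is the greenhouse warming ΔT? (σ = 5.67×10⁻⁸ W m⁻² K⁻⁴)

S = 2340/2.75² = 309.4 W m⁻².
T_eq = [S(1−A)/(4σ)]^(1/4) = [309.4×0.57/(4×5.67×10⁻⁸)]^(1/4) = 167.0 K.
ΔT = T_surf − T_eq = 264 − 167.0.

ΔT ≈ 97.0 K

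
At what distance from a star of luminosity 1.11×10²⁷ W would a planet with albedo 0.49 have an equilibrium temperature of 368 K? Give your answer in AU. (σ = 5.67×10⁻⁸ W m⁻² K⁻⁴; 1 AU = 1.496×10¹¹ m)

From T_eq⁴ = L(1−A)/(16πσd²): d = √[L(1−A)/(16πσT_eq⁴)].
d = √[1.11×10²⁷ × 0.51 / (16π × 5.67×10⁻⁸ × (368)⁴)] = 1.04×10¹¹ m = 0.696 AU.

d ≈ 0.696 AU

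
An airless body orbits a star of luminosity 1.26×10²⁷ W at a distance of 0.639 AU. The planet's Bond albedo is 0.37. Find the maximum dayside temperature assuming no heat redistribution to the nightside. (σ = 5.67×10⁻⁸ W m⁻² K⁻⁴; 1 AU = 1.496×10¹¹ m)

T_ss ≈ 591 K

d = 0.639 AU = 9.56×10¹⁰ m.
Flux: S = L/(4πd²) = 1.26×10²⁷/(4π×(9.56×10¹⁰)²) = 1.10×10⁴ W m⁻².
With no redistribution each surface element balances locally: S(1−A) = σT⁴.
T = [1.10×10⁴ × 0.63 / 5.67×10⁻⁸]^(1/4) = (1.22×10¹¹)^(1/4) = 591 K.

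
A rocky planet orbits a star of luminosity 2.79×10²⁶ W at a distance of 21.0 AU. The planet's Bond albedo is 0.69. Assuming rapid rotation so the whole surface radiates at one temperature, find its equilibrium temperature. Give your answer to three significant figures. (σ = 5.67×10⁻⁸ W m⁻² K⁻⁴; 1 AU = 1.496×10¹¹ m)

T_eq ≈ 41.9 K

d = 21.0 AU = 3.14×10¹² m.
Flux: S = L/(4πd²) = 2.79×10²⁶/(4π×(3.14×10¹²)²) = 2.25 W m⁻².
Energy balance: absorbed = emitted ⇒ πR²·S(1−A) = 4πR²·σT_eq⁴, so T_eq⁴ = S(1−A)/(4σ).
T_eq = [2.25 × 0.31 / (4 × 5.67×10⁻⁸)]^(1/4) = (3.07×10⁶)^(1/4) = 41.9 K.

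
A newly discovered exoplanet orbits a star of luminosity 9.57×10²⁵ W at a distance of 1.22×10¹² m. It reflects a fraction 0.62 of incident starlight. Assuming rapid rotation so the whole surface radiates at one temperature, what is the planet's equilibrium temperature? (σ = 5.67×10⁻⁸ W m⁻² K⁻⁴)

T_eq ≈ 54.1 K

Flux: S = L/(4πd²) = 9.57×10²⁵/(4π×(1.22×10¹²)²) = 5.12 W m⁻².
Energy balance: absorbed = emitted ⇒ πR²·S(1−A) = 4πR²·σT_eq⁴, so T_eq⁴ = S(1−A)/(4σ).
T_eq = [5.12 × 0.38 / (4 × 5.67×10⁻⁸)]^(1/4) = (8.57×10⁶)^(1/4) = 54.1 K.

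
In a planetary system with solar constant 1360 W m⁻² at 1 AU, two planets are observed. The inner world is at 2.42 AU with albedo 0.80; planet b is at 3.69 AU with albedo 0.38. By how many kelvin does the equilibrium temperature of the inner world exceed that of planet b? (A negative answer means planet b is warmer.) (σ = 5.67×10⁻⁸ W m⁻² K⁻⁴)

ΔT ≈ -8.9 K

T_eq = [S₀(1−A)/(4σd²)]^(1/4), so T ∝ (1−A)^(1/4) / √d.
T₁ = [1360×0.20/(4×5.67×10⁻⁸×2.42²)]^(1/4) = 119.63 K.
T₂ = [1360×0.62/(4×5.67×10⁻⁸×3.69²)]^(1/4) = 128.55 K.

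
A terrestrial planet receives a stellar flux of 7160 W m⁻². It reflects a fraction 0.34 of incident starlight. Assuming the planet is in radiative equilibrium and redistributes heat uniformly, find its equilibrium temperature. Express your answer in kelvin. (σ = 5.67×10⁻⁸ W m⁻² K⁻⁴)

T_eq ≈ 380 K

Energy balance: absorbed = emitted ⇒ πR²·S(1−A) = 4πR²·σT_eq⁴, so T_eq⁴ = S(1−A)/(4σ).
T_eq = [7160 × 0.66 / (4 × 5.67×10⁻⁸)]^(1/4) = (2.08×10¹⁰)^(1/4) = 380 K.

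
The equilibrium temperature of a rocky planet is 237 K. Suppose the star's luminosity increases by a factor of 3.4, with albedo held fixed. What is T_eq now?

T_eq ∝ L^(1/4) · d^(−1/2).
T′ = 237 × 3.4^(1/4) = 322 K.

T_eq ≈ 322 K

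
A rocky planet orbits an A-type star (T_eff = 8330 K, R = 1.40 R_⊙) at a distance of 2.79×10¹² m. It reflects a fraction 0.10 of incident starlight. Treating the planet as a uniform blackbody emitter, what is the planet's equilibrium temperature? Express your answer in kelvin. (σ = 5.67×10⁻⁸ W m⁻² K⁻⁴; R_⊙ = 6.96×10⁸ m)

T_eq ≈ 107 K

R_⋆ = 1.40 × 6.96×10⁸ = 9.74×10⁸ m.
L = 4πR_⋆²σT_⋆⁴ = 4π(9.74×10⁸)² × 5.67×10⁻⁸ × (8330)⁴ = 3.26×10²⁷ W.
S = L/(4πd²) = 33.3 W m⁻².
Energy balance: absorbed = emitted ⇒ πR²·S(1−A) = 4πR²·σT_eq⁴, so T_eq⁴ = S(1−A)/(4σ).
T_eq = [33.3 × 0.90 / (4 × 5.67×10⁻⁸)]^(1/4) = (1.32×10⁸)^(1/4) = 107 K.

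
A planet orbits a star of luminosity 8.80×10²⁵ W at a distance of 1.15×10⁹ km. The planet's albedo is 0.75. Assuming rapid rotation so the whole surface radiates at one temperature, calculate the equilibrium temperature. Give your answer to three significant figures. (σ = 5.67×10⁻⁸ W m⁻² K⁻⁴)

d = 1.15×10⁹ km = 1.15×10¹² m.
Flux: S = L/(4πd²) = 8.80×10²⁵/(4π×(1.15×10¹²)²) = 5.30 W m⁻².
Energy balance: absorbed = emitted ⇒ πR²·S(1−A) = 4πR²·σT_eq⁴, so T_eq⁴ = S(1−A)/(4σ).
T_eq = [5.30 × 0.25 / (4 × 5.67×10⁻⁸)]^(1/4) = (5.84×10⁶)^(1/4) = 49.2 K.

T_eq ≈ 49.2 K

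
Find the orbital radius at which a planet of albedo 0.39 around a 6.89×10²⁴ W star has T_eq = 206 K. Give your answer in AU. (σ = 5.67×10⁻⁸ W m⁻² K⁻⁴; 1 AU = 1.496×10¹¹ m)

d ≈ 0.191 AU

From T_eq⁴ = L(1−A)/(16πσd²): d = √[L(1−A)/(16πσT_eq⁴)].
d = √[6.89×10²⁴ × 0.61 / (16π × 5.67×10⁻⁸ × (206)⁴)] = 2.86×10¹⁰ m = 0.191 AU.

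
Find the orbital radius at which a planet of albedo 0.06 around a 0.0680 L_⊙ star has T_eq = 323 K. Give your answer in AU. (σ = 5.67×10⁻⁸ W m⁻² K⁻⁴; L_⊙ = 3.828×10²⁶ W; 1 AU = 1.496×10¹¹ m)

d ≈ 0.188 AU

L = 0.0680 × 3.828×10²⁶ = 2.60×10²⁵ W.
From T_eq⁴ = L(1−A)/(16πσd²): d = √[L(1−A)/(16πσT_eq⁴)].
d = √[2.60×10²⁵ × 0.94 / (16π × 5.67×10⁻⁸ × (323)⁴)] = 2.81×10¹⁰ m = 0.188 AU.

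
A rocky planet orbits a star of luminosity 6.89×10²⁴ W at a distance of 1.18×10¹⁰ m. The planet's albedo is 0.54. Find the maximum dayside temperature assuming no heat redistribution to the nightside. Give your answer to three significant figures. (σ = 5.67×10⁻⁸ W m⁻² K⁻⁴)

Flux: S = L/(4πd²) = 6.89×10²⁴/(4π×(1.18×10¹⁰)²) = 3940 W m⁻².
With no redistribution each surface element balances locally: S(1−A) = σT⁴.
T = [3940 × 0.46 / 5.67×10⁻⁸]^(1/4) = (3.19×10¹⁰)^(1/4) = 423 K.

T_ss ≈ 423 K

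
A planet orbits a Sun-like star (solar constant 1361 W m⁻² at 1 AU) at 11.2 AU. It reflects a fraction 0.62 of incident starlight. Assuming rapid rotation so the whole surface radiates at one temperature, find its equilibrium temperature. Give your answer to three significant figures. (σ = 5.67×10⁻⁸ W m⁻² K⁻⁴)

Flux at 11.2 AU: S = 1361/11.2² = 10.8 W m⁻².
Energy balance: absorbed = emitted ⇒ πR²·S(1−A) = 4πR²·σT_eq⁴, so T_eq⁴ = S(1−A)/(4σ).
T_eq = [10.8 × 0.38 / (4 × 5.67×10⁻⁸)]^(1/4) = (1.82×10⁷)^(1/4) = 65.3 K.

T_eq ≈ 65.3 K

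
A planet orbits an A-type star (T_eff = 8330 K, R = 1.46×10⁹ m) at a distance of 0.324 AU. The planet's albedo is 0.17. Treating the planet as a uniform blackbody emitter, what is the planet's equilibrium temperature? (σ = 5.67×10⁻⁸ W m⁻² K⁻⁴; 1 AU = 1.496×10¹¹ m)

d = 0.324 AU = 4.85×10¹⁰ m.
L = 4πR_⋆²σT_⋆⁴ = 4π(1.46×10⁹)² × 5.67×10⁻⁸ × (8330)⁴ = 7.31×10²⁷ W.
S = L/(4πd²) = 2.48×10⁵ W m⁻².
Energy balance: absorbed = emitted ⇒ πR²·S(1−A) = 4πR²·σT_eq⁴, so T_eq⁴ = S(1−A)/(4σ).
T_eq = [2.48×10⁵ × 0.83 / (4 × 5.67×10⁻⁸)]^(1/4) = (9.06×10¹¹)^(1/4) = 976 K.

T_eq ≈ 976 K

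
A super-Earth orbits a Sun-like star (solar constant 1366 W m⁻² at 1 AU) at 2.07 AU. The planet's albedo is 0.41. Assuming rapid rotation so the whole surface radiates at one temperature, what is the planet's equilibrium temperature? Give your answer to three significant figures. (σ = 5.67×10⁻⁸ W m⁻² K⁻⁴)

T_eq ≈ 170 K

Flux at 2.07 AU: S = 1366/2.07² = 319 W m⁻².
Energy balance: absorbed = emitted ⇒ πR²·S(1−A) = 4πR²·σT_eq⁴, so T_eq⁴ = S(1−A)/(4σ).
T_eq = [319 × 0.59 / (4 × 5.67×10⁻⁸)]^(1/4) = (8.29×10⁸)^(1/4) = 170 K.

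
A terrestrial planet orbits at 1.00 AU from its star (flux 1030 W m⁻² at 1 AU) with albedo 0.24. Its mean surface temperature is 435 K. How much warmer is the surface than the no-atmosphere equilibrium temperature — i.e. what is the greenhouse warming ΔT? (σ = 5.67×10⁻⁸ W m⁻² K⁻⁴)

S = 1030/1.00² = 1030 W m⁻².
T_eq = [S(1−A)/(4σ)]^(1/4) = [1030×0.76/(4×5.67×10⁻⁸)]^(1/4) = 242.4 K.
ΔT = T_surf − T_eq = 435 − 242.4.

ΔT ≈ 192.6 K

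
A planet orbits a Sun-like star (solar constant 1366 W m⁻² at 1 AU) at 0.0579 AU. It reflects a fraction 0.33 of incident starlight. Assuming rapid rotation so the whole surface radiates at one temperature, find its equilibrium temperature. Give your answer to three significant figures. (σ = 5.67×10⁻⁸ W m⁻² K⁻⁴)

Flux at 0.0579 AU: S = 1366/0.0579² = 4.07×10⁵ W m⁻².
Energy balance: absorbed = emitted ⇒ πR²·S(1−A) = 4πR²·σT_eq⁴, so T_eq⁴ = S(1−A)/(4σ).
T_eq = [4.07×10⁵ × 0.67 / (4 × 5.67×10⁻⁸)]^(1/4) = (1.20×10¹²)^(1/4) = 1050 K.

T_eq ≈ 1050 K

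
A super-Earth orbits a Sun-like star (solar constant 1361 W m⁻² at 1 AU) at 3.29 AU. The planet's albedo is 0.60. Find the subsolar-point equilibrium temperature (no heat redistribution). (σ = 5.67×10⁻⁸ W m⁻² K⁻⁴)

Flux at 3.29 AU: S = 1361/3.29² = 126 W m⁻².
At the subsolar point the surface absorbs S(1−A) and emits σT⁴ per unit area — no factor of 4, since only the local patch is in balance.
T = [126 × 0.40 / 5.67×10⁻⁸]^(1/4) = (8.87×10⁸)^(1/4) = 173 K.

T_ss ≈ 173 K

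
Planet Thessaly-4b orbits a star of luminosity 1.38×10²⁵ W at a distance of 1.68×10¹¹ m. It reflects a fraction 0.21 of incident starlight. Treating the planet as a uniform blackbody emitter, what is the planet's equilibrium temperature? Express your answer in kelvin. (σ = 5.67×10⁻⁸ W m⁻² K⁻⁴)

T_eq ≈ 108 K

Flux: S = L/(4πd²) = 1.38×10²⁵/(4π×(1.68×10¹¹)²) = 38.9 W m⁻².
Energy balance: absorbed = emitted ⇒ πR²·S(1−A) = 4πR²·σT_eq⁴, so T_eq⁴ = S(1−A)/(4σ).
T_eq = [38.9 × 0.79 / (4 × 5.67×10⁻⁸)]^(1/4) = (1.36×10⁸)^(1/4) = 108 K.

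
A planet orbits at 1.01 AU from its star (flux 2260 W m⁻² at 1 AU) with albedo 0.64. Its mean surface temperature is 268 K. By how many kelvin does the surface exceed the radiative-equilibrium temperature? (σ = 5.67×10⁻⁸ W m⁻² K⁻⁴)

S = 2260/1.01² = 2215 W m⁻².
T_eq = [S(1−A)/(4σ)]^(1/4) = [2215×0.36/(4×5.67×10⁻⁸)]^(1/4) = 243.5 K.
ΔT = T_surf − T_eq = 268 − 243.5.

ΔT ≈ 24.5 K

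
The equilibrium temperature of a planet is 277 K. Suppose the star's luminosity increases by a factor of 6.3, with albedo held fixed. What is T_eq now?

T_eq ∝ L^(1/4) · d^(−1/2).
T′ = 277 × 6.3^(1/4) = 439 K.

T_eq ≈ 439 K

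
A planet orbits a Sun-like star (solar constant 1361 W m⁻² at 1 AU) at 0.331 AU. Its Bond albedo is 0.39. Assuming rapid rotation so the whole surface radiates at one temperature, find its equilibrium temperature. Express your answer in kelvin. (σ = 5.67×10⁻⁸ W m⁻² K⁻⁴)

T_eq ≈ 428 K

Flux at 0.331 AU: S = 1361/0.331² = 1.24×10⁴ W m⁻².
Energy balance: absorbed = emitted ⇒ πR²·S(1−A) = 4πR²·σT_eq⁴, so T_eq⁴ = S(1−A)/(4σ).
T_eq = [1.24×10⁴ × 0.61 / (4 × 5.67×10⁻⁸)]^(1/4) = (3.34×10¹⁰)^(1/4) = 428 K.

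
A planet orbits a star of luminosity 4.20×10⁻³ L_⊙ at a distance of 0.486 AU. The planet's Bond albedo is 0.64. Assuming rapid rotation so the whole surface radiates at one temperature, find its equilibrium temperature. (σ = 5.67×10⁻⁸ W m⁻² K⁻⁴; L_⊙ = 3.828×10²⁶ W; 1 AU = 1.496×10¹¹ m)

T_eq ≈ 78.7 K

d = 0.486 AU = 7.27×10¹⁰ m.
L = 4.20×10⁻³ × 3.828×10²⁶ = 1.61×10²⁴ W.
Flux: S = L/(4πd²) = 1.61×10²⁴/(4π×(7.27×10¹⁰)²) = 24.2 W m⁻².
Energy balance: absorbed = emitted ⇒ πR²·S(1−A) = 4πR²·σT_eq⁴, so T_eq⁴ = S(1−A)/(4σ).
T_eq = [24.2 × 0.36 / (4 × 5.67×10⁻⁸)]^(1/4) = (3.84×10⁷)^(1/4) = 78.7 K.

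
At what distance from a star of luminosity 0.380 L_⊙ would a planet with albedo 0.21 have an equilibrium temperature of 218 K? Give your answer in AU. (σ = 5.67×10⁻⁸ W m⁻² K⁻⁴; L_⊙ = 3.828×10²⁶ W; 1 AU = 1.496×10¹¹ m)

d ≈ 0.893 AU

L = 0.380 × 3.828×10²⁶ = 1.45×10²⁶ W.
From T_eq⁴ = L(1−A)/(16πσd²): d = √[L(1−A)/(16πσT_eq⁴)].
d = √[1.45×10²⁶ × 0.79 / (16π × 5.67×10⁻⁸ × (218)⁴)] = 1.34×10¹¹ m = 0.893 AU.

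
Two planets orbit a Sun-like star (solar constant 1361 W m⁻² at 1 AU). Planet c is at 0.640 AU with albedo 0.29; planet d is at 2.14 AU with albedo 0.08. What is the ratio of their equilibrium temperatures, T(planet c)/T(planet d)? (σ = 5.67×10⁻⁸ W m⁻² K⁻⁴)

T₁/T₂ ≈ 1.714

T_eq = [S₀(1−A)/(4σd²)]^(1/4), so T ∝ (1−A)^(1/4) / √d.
T₁ = [1361×0.71/(4×5.67×10⁻⁸×0.640²)]^(1/4) = 319.36 K.
T₂ = [1361×0.92/(4×5.67×10⁻⁸×2.14²)]^(1/4) = 186.33 K.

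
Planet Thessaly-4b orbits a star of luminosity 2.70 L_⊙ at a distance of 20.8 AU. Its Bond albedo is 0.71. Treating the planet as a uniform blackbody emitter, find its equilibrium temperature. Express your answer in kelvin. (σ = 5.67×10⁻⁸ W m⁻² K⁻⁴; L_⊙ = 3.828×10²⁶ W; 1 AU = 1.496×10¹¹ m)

d = 20.8 AU = 3.11×10¹² m.
L = 2.70 × 3.828×10²⁶ = 1.03×10²⁷ W.
Flux: S = L/(4πd²) = 1.03×10²⁷/(4π×(3.11×10¹²)²) = 8.49 W m⁻².
Energy balance: absorbed = emitted ⇒ πR²·S(1−A) = 4πR²·σT_eq⁴, so T_eq⁴ = S(1−A)/(4σ).
T_eq = [8.49 × 0.29 / (4 × 5.67×10⁻⁸)]^(1/4) = (1.09×10⁷)^(1/4) = 57.4 K.

T_eq ≈ 57.4 K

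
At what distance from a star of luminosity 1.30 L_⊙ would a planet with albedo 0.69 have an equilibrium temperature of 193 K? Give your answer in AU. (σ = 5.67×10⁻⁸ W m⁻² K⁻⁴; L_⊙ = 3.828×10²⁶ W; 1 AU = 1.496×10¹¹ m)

d ≈ 1.32 AU

L = 1.30 × 3.828×10²⁶ = 4.98×10²⁶ W.
From T_eq⁴ = L(1−A)/(16πσd²): d = √[L(1−A)/(16πσT_eq⁴)].
d = √[4.98×10²⁶ × 0.31 / (16π × 5.67×10⁻⁸ × (193)⁴)] = 1.98×10¹¹ m = 1.32 AU.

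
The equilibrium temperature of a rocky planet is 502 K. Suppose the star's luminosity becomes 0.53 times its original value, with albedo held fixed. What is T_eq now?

T_eq ∝ L^(1/4) · d^(−1/2).
T′ = 502 × 0.53^(1/4) = 428 K.

T_eq ≈ 428 K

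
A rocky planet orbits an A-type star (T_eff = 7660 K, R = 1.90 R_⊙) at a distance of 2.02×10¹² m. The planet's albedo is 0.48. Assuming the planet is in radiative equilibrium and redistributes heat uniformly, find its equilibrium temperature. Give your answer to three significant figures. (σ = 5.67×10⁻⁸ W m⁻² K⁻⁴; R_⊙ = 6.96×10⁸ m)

T_eq ≈ 118 K

R_⋆ = 1.90 × 6.96×10⁸ = 1.32×10⁹ m.
L = 4πR_⋆²σT_⋆⁴ = 4π(1.32×10⁹)² × 5.67×10⁻⁸ × (7660)⁴ = 4.29×10²⁷ W.
S = L/(4πd²) = 83.7 W m⁻².
Energy balance: absorbed = emitted ⇒ πR²·S(1−A) = 4πR²·σT_eq⁴, so T_eq⁴ = S(1−A)/(4σ).
T_eq = [83.7 × 0.52 / (4 × 5.67×10⁻⁸)]^(1/4) = (1.92×10⁸)^(1/4) = 118 K.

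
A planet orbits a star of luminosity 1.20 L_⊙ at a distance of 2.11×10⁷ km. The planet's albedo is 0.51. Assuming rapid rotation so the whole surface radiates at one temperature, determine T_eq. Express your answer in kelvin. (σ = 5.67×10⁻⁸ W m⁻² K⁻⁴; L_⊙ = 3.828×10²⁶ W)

T_eq ≈ 649 K

d = 2.11×10⁷ km = 2.11×10¹⁰ m.
L = 1.20 × 3.828×10²⁶ = 4.59×10²⁶ W.
Flux: S = L/(4πd²) = 4.59×10²⁶/(4π×(2.11×10¹⁰)²) = 8.21×10⁴ W m⁻².
Energy balance: absorbed = emitted ⇒ πR²·S(1−A) = 4πR²·σT_eq⁴, so T_eq⁴ = S(1−A)/(4σ).
T_eq = [8.21×10⁴ × 0.49 / (4 × 5.67×10⁻⁸)]^(1/4) = (1.77×10¹¹)^(1/4) = 649 K.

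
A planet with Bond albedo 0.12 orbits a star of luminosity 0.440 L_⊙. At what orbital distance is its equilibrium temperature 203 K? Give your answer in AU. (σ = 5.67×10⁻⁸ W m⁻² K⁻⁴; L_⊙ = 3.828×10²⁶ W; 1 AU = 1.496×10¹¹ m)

d ≈ 1.17 AU

L = 0.440 × 3.828×10²⁶ = 1.68×10²⁶ W.
From T_eq⁴ = L(1−A)/(16πσd²): d = √[L(1−A)/(16πσT_eq⁴)].
d = √[1.68×10²⁶ × 0.88 / (16π × 5.67×10⁻⁸ × (203)⁴)] = 1.75×10¹¹ m = 1.17 AU.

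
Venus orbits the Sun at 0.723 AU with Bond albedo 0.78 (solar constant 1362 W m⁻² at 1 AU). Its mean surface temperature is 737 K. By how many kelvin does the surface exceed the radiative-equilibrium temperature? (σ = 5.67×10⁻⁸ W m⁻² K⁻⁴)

S = 1362/0.723² = 2606 W m⁻².
T_eq = [S(1−A)/(4σ)]^(1/4) = [2606×0.22/(4×5.67×10⁻⁸)]^(1/4) = 224.2 K.
ΔT = T_surf − T_eq = 737 − 224.2.

ΔT ≈ 512.8 K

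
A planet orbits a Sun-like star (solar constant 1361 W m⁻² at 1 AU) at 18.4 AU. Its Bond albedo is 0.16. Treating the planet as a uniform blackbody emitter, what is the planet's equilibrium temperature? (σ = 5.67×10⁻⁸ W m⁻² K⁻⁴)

Flux at 18.4 AU: S = 1361/18.4² = 4.02 W m⁻².
Energy balance: absorbed = emitted ⇒ πR²·S(1−A) = 4πR²·σT_eq⁴, so T_eq⁴ = S(1−A)/(4σ).
T_eq = [4.02 × 0.84 / (4 × 5.67×10⁻⁸)]^(1/4) = (1.49×10⁷)^(1/4) = 62.1 K.

T_eq ≈ 62.1 K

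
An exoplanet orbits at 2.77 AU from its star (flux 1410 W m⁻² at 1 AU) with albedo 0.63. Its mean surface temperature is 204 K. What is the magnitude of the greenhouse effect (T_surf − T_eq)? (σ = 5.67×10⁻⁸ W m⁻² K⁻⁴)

S = 1410/2.77² = 183.8 W m⁻².
T_eq = [S(1−A)/(4σ)]^(1/4) = [183.8×0.37/(4×5.67×10⁻⁸)]^(1/4) = 131.6 K.
ΔT = T_surf − T_eq = 204 − 131.6.

ΔT ≈ 72.4 K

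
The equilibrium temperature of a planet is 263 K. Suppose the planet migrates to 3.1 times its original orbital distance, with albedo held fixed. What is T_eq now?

T_eq ∝ L^(1/4) · d^(−1/2).
T′ = 263 / 3.1^(1/2) = 149 K.

T_eq ≈ 149 K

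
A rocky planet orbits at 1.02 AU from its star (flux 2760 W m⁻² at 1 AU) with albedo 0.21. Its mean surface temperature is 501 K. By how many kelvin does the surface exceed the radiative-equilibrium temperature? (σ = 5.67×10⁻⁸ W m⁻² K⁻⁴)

S = 2760/1.02² = 2653 W m⁻².
T_eq = [S(1−A)/(4σ)]^(1/4) = [2653×0.79/(4×5.67×10⁻⁸)]^(1/4) = 310.0 K.
ΔT = T_surf − T_eq = 501 − 310.0.

ΔT ≈ 191.0 K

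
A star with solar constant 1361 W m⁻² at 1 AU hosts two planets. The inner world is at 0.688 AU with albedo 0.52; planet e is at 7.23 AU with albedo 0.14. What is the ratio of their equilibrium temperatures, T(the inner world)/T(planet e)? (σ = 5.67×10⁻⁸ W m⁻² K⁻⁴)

T_eq = [S₀(1−A)/(4σd²)]^(1/4), so T ∝ (1−A)^(1/4) / √d.
T₁ = [1361×0.48/(4×5.67×10⁻⁸×0.688²)]^(1/4) = 279.30 K.
T₂ = [1361×0.86/(4×5.67×10⁻⁸×7.23²)]^(1/4) = 99.68 K.

T₁/T₂ ≈ 2.802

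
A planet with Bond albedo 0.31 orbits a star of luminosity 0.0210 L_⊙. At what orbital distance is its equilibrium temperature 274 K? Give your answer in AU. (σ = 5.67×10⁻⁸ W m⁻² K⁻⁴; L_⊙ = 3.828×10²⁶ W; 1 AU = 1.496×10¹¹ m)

d ≈ 0.124 AU

L = 0.0210 × 3.828×10²⁶ = 8.04×10²⁴ W.
From T_eq⁴ = L(1−A)/(16πσd²): d = √[L(1−A)/(16πσT_eq⁴)].
d = √[8.04×10²⁴ × 0.69 / (16π × 5.67×10⁻⁸ × (274)⁴)] = 1.86×10¹⁰ m = 0.124 AU.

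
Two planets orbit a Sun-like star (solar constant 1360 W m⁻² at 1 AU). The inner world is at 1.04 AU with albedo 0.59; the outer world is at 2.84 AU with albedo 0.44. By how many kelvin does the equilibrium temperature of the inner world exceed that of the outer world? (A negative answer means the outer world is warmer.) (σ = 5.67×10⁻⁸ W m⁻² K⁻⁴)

ΔT ≈ 75.5 K

T_eq = [S₀(1−A)/(4σd²)]^(1/4), so T ∝ (1−A)^(1/4) / √d.
T₁ = [1360×0.41/(4×5.67×10⁻⁸×1.04²)]^(1/4) = 218.35 K.
T₂ = [1360×0.56/(4×5.67×10⁻⁸×2.84²)]^(1/4) = 142.84 K.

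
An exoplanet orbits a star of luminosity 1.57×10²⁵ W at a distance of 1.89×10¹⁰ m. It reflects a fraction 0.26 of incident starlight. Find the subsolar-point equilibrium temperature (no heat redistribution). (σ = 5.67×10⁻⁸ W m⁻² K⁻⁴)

Flux: S = L/(4πd²) = 1.57×10²⁵/(4π×(1.89×10¹⁰)²) = 3500 W m⁻².
At the subsolar point the surface absorbs S(1−A) and emits σT⁴ per unit area — no factor of 4, since only the local patch is in balance.
T = [3500 × 0.74 / 5.67×10⁻⁸]^(1/4) = (4.56×10¹⁰)^(1/4) = 462 K.

T_ss ≈ 462 K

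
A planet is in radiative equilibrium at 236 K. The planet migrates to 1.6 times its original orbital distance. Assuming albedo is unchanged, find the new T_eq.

T_eq ≈ 187 K

T_eq ∝ L^(1/4) · d^(−1/2).
T′ = 236 / 1.6^(1/2) = 187 K.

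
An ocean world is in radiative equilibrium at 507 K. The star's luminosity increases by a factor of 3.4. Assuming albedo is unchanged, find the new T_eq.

T_eq ≈ 688 K

T_eq ∝ L^(1/4) · d^(−1/2).
T′ = 507 × 3.4^(1/4) = 688 K.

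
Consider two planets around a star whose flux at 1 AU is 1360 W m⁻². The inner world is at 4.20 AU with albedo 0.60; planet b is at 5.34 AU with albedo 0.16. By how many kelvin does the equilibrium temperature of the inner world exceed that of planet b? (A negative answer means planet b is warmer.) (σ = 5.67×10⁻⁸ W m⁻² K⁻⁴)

T_eq = [S₀(1−A)/(4σd²)]^(1/4), so T ∝ (1−A)^(1/4) / √d.
T₁ = [1360×0.40/(4×5.67×10⁻⁸×4.20²)]^(1/4) = 107.99 K.
T₂ = [1360×0.84/(4×5.67×10⁻⁸×5.34²)]^(1/4) = 115.29 K.

ΔT ≈ -7.3 K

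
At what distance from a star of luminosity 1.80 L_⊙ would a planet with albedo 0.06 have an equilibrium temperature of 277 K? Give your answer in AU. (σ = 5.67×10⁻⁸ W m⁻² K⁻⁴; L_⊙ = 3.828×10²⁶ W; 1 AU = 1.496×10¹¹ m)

d ≈ 1.31 AU

L = 1.80 × 3.828×10²⁶ = 6.89×10²⁶ W.
From T_eq⁴ = L(1−A)/(16πσd²): d = √[L(1−A)/(16πσT_eq⁴)].
d = √[6.89×10²⁶ × 0.94 / (16π × 5.67×10⁻⁸ × (277)⁴)] = 1.96×10¹¹ m = 1.31 AU.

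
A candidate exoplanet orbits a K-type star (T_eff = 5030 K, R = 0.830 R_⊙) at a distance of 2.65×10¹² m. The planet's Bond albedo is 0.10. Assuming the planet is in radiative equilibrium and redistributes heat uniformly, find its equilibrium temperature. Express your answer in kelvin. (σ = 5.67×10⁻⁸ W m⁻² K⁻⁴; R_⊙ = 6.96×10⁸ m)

R_⋆ = 0.830 × 6.96×10⁸ = 5.78×10⁸ m.
L = 4πR_⋆²σT_⋆⁴ = 4π(5.78×10⁸)² × 5.67×10⁻⁸ × (5030)⁴ = 1.52×10²⁶ W.
S = L/(4πd²) = 1.72 W m⁻².
Energy balance: absorbed = emitted ⇒ πR²·S(1−A) = 4πR²·σT_eq⁴, so T_eq⁴ = S(1−A)/(4σ).
T_eq = [1.72 × 0.90 / (4 × 5.67×10⁻⁸)]^(1/4) = (6.84×10⁶)^(1/4) = 51.1 K.

T_eq ≈ 51.1 K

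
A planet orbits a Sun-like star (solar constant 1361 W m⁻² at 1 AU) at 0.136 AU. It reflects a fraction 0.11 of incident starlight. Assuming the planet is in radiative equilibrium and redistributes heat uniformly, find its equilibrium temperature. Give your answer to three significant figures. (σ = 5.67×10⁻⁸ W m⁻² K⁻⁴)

Flux at 0.136 AU: S = 1361/0.136² = 7.36×10⁴ W m⁻².
Energy balance: absorbed = emitted ⇒ πR²·S(1−A) = 4πR²·σT_eq⁴, so T_eq⁴ = S(1−A)/(4σ).
T_eq = [7.36×10⁴ × 0.89 / (4 × 5.67×10⁻⁸)]^(1/4) = (2.89×10¹¹)^(1/4) = 733 K.

T_eq ≈ 733 K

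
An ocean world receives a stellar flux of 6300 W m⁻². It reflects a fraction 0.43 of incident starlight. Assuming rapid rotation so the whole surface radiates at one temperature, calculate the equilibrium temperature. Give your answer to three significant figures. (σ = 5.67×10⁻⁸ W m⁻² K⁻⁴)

Energy balance: absorbed = emitted ⇒ πR²·S(1−A) = 4πR²·σT_eq⁴, so T_eq⁴ = S(1−A)/(4σ).
T_eq = [6300 × 0.57 / (4 × 5.67×10⁻⁸)]^(1/4) = (1.58×10¹⁰)^(1/4) = 355 K.

T_eq ≈ 355 K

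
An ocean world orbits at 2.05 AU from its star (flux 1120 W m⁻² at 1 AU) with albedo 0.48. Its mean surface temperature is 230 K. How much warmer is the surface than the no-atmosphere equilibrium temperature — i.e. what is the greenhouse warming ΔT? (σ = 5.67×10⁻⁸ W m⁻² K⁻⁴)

ΔT ≈ 72.8 K

S = 1120/2.05² = 266.5 W m⁻².
T_eq = [S(1−A)/(4σ)]^(1/4) = [266.5×0.52/(4×5.67×10⁻⁸)]^(1/4) = 157.2 K.
ΔT = T_surf − T_eq = 230 − 157.2.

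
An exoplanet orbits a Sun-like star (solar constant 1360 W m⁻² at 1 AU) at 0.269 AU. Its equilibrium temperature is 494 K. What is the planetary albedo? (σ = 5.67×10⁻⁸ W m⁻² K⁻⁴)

A ≈ 0.28

Flux at 0.269 AU: S = 1360/0.269² = 1.88×10⁴ W m⁻².
From T_eq⁴ = S(1−A)/(4σ): 1−A = 4σT_eq⁴/S.
1−A = 4 × 5.67×10⁻⁸ × (494)⁴ / 1.88×10⁴ = 0.719.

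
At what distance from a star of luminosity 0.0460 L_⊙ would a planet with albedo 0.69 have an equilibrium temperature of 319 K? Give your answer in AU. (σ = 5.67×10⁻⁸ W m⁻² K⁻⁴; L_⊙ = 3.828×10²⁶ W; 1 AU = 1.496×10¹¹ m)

d ≈ 0.0909 AU

L = 0.0460 × 3.828×10²⁶ = 1.76×10²⁵ W.
From T_eq⁴ = L(1−A)/(16πσd²): d = √[L(1−A)/(16πσT_eq⁴)].
d = √[1.76×10²⁵ × 0.31 / (16π × 5.67×10⁻⁸ × (319)⁴)] = 1.36×10¹⁰ m = 0.0909 AU.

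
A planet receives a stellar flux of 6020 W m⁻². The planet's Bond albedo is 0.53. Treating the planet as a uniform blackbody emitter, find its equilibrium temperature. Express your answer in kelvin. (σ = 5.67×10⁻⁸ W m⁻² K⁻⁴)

Energy balance: absorbed = emitted ⇒ πR²·S(1−A) = 4πR²·σT_eq⁴, so T_eq⁴ = S(1−A)/(4σ).
T_eq = [6020 × 0.47 / (4 × 5.67×10⁻⁸)]^(1/4) = (1.25×10¹⁰)^(1/4) = 334 K.

T_eq ≈ 334 K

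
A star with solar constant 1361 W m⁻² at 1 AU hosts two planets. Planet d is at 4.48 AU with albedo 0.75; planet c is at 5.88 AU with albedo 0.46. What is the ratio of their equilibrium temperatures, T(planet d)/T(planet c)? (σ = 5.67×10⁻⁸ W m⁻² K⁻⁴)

T_eq = [S₀(1−A)/(4σd²)]^(1/4), so T ∝ (1−A)^(1/4) / √d.
T₁ = [1361×0.25/(4×5.67×10⁻⁸×4.48²)]^(1/4) = 92.98 K.
T₂ = [1361×0.54/(4×5.67×10⁻⁸×5.88²)]^(1/4) = 98.39 K.

T₁/T₂ ≈ 0.945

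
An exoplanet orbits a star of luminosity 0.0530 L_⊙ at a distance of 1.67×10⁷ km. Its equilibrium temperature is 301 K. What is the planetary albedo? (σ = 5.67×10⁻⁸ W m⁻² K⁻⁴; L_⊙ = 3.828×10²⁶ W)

A ≈ 0.68

d = 1.67×10⁷ km = 1.67×10¹⁰ m.
L = 0.0530 × 3.828×10²⁶ = 2.03×10²⁵ W.
Flux: S = L/(4πd²) = 2.03×10²⁵/(4π×(1.67×10¹⁰)²) = 5790 W m⁻².
From T_eq⁴ = S(1−A)/(4σ): 1−A = 4σT_eq⁴/S.
1−A = 4 × 5.67×10⁻⁸ × (301)⁴ / 5790 = 0.322.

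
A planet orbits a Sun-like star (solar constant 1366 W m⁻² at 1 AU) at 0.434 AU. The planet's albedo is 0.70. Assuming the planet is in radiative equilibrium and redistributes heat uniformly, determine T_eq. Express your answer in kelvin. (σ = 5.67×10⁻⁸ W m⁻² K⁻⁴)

T_eq ≈ 313 K

Flux at 0.434 AU: S = 1366/0.434² = 7250 W m⁻².
Energy balance: absorbed = emitted ⇒ πR²·S(1−A) = 4πR²·σT_eq⁴, so T_eq⁴ = S(1−A)/(4σ).
T_eq = [7250 × 0.30 / (4 × 5.67×10⁻⁸)]^(1/4) = (9.59×10⁹)^(1/4) = 313 K.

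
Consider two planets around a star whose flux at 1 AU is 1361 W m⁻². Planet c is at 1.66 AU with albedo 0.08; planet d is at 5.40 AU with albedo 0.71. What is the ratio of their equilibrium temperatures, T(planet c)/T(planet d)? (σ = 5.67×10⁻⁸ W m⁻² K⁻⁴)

T₁/T₂ ≈ 2.407

T_eq = [S₀(1−A)/(4σd²)]^(1/4), so T ∝ (1−A)^(1/4) / √d.
T₁ = [1361×0.92/(4×5.67×10⁻⁸×1.66²)]^(1/4) = 211.57 K.
T₂ = [1361×0.29/(4×5.67×10⁻⁸×5.40²)]^(1/4) = 87.89 K.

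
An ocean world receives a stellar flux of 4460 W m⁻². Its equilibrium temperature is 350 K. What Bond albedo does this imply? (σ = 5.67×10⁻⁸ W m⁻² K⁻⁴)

A ≈ 0.24

From T_eq⁴ = S(1−A)/(4σ): 1−A = 4σT_eq⁴/S.
1−A = 4 × 5.67×10⁻⁸ × (350)⁴ / 4460 = 0.763.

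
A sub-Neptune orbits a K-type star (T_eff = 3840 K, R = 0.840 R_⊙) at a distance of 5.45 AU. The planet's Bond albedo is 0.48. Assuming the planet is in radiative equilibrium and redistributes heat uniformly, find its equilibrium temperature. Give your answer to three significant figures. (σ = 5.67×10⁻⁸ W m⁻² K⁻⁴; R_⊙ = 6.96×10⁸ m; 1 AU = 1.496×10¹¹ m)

R_⋆ = 0.840 × 6.96×10⁸ = 5.85×10⁸ m.
d = 5.45 AU = 8.15×10¹¹ m.
L = 4πR_⋆²σT_⋆⁴ = 4π(5.85×10⁸)² × 5.67×10⁻⁸ × (3840)⁴ = 5.30×10²⁵ W.
S = L/(4πd²) = 6.34 W m⁻².
Energy balance: absorbed = emitted ⇒ πR²·S(1−A) = 4πR²·σT_eq⁴, so T_eq⁴ = S(1−A)/(4σ).
T_eq = [6.34 × 0.52 / (4 × 5.67×10⁻⁸)]^(1/4) = (1.45×10⁷)^(1/4) = 61.7 K.

T_eq ≈ 61.7 K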